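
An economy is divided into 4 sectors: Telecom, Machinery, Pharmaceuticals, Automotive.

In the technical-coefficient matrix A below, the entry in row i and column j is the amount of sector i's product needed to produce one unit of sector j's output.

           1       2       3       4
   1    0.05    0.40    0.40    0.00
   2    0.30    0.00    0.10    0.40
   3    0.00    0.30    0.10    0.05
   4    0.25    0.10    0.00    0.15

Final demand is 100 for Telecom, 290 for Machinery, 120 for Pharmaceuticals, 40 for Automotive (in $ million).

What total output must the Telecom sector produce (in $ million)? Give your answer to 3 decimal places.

x_1 = 489.916

I − A =
  [   0.95    -0.40    -0.40     0.00]
  [  -0.30     1.00    -0.10    -0.40]
  [   0.00    -0.30     0.90    -0.05]
  [  -0.25    -0.10     0.00     0.85]
Compute the cofactors C_ij = (−1)^(i+j)·(3×3 minor ij) of I−A; the adjugate is their transpose:
adj(I−A) = Cᵀ =
  [ 0.70300   0.41000   0.35800   0.21400]
  [ 0.32075   0.72175   0.22275   0.35275]
  [ 0.12050   0.25200   0.62750   0.15550]
  [ 0.24450   0.20550   0.13150   0.68250]
det(I−A) = Σ_j (I−A)_1j·C_1j = (0.95)(0.70300) + (-0.40)(0.32075) + (-0.40)(0.12050) + (0.00)(0.24450) = 0.49135
(I − A)⁻¹ = adj(I−A) / det(I−A) ≈
  [   1.4308     0.8344     0.7286     0.4355]
  [   0.6528     1.4689     0.4533     0.7179]
  [   0.2452     0.5129     1.2771     0.3165]
  [   0.4976     0.4182     0.2676     1.3890]
x = (I − A)⁻¹ d = adj(I−A)·d / det(I−A), with det(I−A) = 0.49135:
  x_1 = (0.70300·100 + 0.41000·290 + 0.35800·120 + 0.21400·40) / 0.49135 = 240.72 / 0.49135 ≈ 489.916
  x_2 = (0.32075·100 + 0.72175·290 + 0.22275·120 + 0.35275·40) / 0.49135 = 282.2225 / 0.49135 ≈ 574.382
  x_3 = (0.12050·100 + 0.25200·290 + 0.62750·120 + 0.15550·40) / 0.49135 = 166.65 / 0.49135 ≈ 339.168
  x_4 = (0.24450·100 + 0.20550·290 + 0.13150·120 + 0.68250·40) / 0.49135 = 127.125 / 0.49135 ≈ 258.726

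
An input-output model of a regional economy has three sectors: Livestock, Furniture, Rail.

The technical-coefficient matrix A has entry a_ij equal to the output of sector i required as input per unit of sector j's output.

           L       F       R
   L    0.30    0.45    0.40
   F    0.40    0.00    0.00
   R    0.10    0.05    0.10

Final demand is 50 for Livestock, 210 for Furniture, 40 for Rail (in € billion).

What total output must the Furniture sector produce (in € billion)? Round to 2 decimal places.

I − A =
  [   0.70    -0.45    -0.40]
  [  -0.40     1.00     0.00]
  [  -0.10    -0.05     0.90]
Cofactors of I−A, C_ij = (−1)^(i+j)·(minor ij) (rows/columns in the sector order above):
  C_11 = (1.00)(0.90) − (0.00)(-0.05) = 0.9000
  C_12 = −[(-0.40)(0.90) − (0.00)(-0.10)] = 0.3600
  C_13 = (-0.40)(-0.05) − (1.00)(-0.10) = 0.1200
  C_21 = −[(-0.45)(0.90) − (-0.40)(-0.05)] = 0.4250
  C_22 = (0.70)(0.90) − (-0.40)(-0.10) = 0.5900
  C_23 = −[(0.70)(-0.05) − (-0.45)(-0.10)] = 0.0800
  C_31 = (-0.45)(0.00) − (-0.40)(1.00) = 0.4000
  C_32 = −[(0.70)(0.00) − (-0.40)(-0.40)] = 0.1600
  C_33 = (0.70)(1.00) − (-0.45)(-0.40) = 0.5200
det(I−A) = Σ_j (I−A)_1j·C_1j = (0.70)(0.9000) + (-0.45)(0.3600) + (-0.40)(0.1200) = 0.4200
adj(I−A) = Cᵀ =
  [ 0.9000   0.4250   0.4000]
  [ 0.3600   0.5900   0.1600]
  [ 0.1200   0.0800   0.5200]
(I − A)⁻¹ = adj(I−A) / det(I−A) ≈
  [   2.1429     1.0119     0.9524]
  [   0.8571     1.4048     0.3810]
  [   0.2857     0.1905     1.2381]
x = (I − A)⁻¹ d = adj(I−A)·d / det(I−A), with det(I−A) = 0.4200:
  x_L = (0.9000·50 + 0.4250·210 + 0.4000·40) / 0.4200 = 150.25 / 0.4200 ≈ 357.74
  x_F = (0.3600·50 + 0.5900·210 + 0.1600·40) / 0.4200 = 148.30 / 0.4200 ≈ 353.10
  x_R = (0.1200·50 + 0.0800·210 + 0.5200·40) / 0.4200 = 43.60 / 0.4200 ≈ 103.81

x_F = 353.10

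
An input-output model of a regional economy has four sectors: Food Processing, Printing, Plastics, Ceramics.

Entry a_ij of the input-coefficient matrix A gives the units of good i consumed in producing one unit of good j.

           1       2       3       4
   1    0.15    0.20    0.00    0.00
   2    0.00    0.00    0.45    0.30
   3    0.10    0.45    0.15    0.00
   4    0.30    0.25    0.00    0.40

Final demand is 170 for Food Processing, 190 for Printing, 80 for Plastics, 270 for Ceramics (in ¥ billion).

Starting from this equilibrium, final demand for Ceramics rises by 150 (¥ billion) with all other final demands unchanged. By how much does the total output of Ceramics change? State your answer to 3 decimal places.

Δx_4 = 318.035

I − A =
  [   0.85    -0.20     0.00     0.00]
  [   0.00     1.00    -0.45    -0.30]
  [  -0.10    -0.45     0.85     0.00]
  [  -0.30    -0.25     0.00     0.60]
Compute the cofactors C_ij = (−1)^(i+j)·(3×3 minor ij) of I−A; the adjugate is their transpose:
adj(I−A) = Cᵀ =
  [ 0.324750   0.102000   0.054000   0.051000]
  [ 0.103500   0.433500   0.229500   0.216750]
  [ 0.093000   0.241500   0.428250   0.120750]
  [ 0.205500   0.231625   0.122625   0.541375]
det(I−A) = Σ_j (I−A)_1j·C_1j = (0.85)(0.324750) + (-0.20)(0.103500) + (0.00)(0.093000) + (0.00)(0.205500) = 0.2553375
(I − A)⁻¹ = adj(I−A) / det(I−A) ≈
  [   1.2718     0.3995     0.2115     0.1997]
  [   0.4053     1.6978     0.8988     0.8489]
  [   0.3642     0.9458     1.6772     0.4729]
  [   0.8048     0.9071     0.4802     2.1202]
Δx = (I − A)⁻¹ Δd with Δd having +150 in the Ceramics component and 0 elsewhere.
So Δx_4 = L_44 · (+150), where L_44 = adj(I−A)_44 / det(I−A) = 0.541375 / 0.2553375.
Δx_4 = 0.541375 × (+150) / 0.2553375 = 81.20625 / 0.2553375 ≈ 318.035.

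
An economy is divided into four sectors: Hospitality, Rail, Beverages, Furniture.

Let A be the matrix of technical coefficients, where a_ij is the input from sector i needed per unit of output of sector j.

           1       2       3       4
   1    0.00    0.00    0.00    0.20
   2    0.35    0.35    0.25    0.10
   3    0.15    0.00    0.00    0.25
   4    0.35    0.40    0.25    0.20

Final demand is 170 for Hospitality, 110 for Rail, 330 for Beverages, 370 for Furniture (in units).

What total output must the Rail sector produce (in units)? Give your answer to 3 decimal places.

I − A =
  [   1.00     0.00     0.00    -0.20]
  [  -0.35     0.65    -0.25    -0.10]
  [  -0.15     0.00     1.00    -0.25]
  [  -0.35    -0.40    -0.25     0.80]
Compute the cofactors C_ij = (−1)^(i+j)·(3×3 minor ij) of I−A; the adjugate is their transpose:
adj(I−A) = Cᵀ =
  [ 0.414375   0.080000   0.052500   0.130000]
  [ 0.348750   0.660000   0.225000   0.240000]
  [ 0.163875   0.112000   0.406500   0.182000]
  [ 0.406875   0.400000   0.262500   0.650000]
det(I−A) = Σ_j (I−A)_1j·C_1j = (1.00)(0.414375) + (0.00)(0.348750) + (0.00)(0.163875) + (-0.20)(0.406875) = 0.3330
(I − A)⁻¹ = adj(I−A) / det(I−A) ≈
  [   1.2444     0.2402     0.1577     0.3904]
  [   1.0473     1.9820     0.6757     0.7207]
  [   0.4921     0.3363     1.2207     0.5465]
  [   1.2218     1.2012     0.7883     1.9520]
x = (I − A)⁻¹ d = adj(I−A)·d / det(I−A), with det(I−A) = 0.3330:
  x_1 = (0.414375·170 + 0.080000·110 + 0.052500·330 + 0.130000·370) / 0.3330 = 144.66875 / 0.3330 ≈ 434.441
  x_2 = (0.348750·170 + 0.660000·110 + 0.225000·330 + 0.240000·370) / 0.3330 = 294.9375 / 0.3330 ≈ 885.698
  x_3 = (0.163875·170 + 0.112000·110 + 0.406500·330 + 0.182000·370) / 0.3330 = 241.66375 / 0.3330 ≈ 725.717
  x_4 = (0.406875·170 + 0.400000·110 + 0.262500·330 + 0.650000·370) / 0.3330 = 440.29375 / 0.3330 ≈ 1322.203

x_2 = 885.698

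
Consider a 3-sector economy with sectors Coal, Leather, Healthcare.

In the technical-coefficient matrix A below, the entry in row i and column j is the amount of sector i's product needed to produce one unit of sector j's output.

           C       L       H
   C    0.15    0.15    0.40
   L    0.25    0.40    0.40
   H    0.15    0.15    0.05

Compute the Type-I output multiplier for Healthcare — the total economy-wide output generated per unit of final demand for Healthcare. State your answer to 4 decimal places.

m_H = 3.5886

I − A =
  [   0.85    -0.15    -0.40]
  [  -0.25     0.60    -0.40]
  [  -0.15    -0.15     0.95]
Cofactors of I−A, C_ij = (−1)^(i+j)·(minor ij) (rows/columns in the sector order above):
  C_11 = (0.60)(0.95) − (-0.40)(-0.15) = 0.5100
  C_12 = −[(-0.25)(0.95) − (-0.40)(-0.15)] = 0.2975
  C_13 = (-0.25)(-0.15) − (0.60)(-0.15) = 0.1275
  C_21 = −[(-0.15)(0.95) − (-0.40)(-0.15)] = 0.2025
  C_22 = (0.85)(0.95) − (-0.40)(-0.15) = 0.7475
  C_23 = −[(0.85)(-0.15) − (-0.15)(-0.15)] = 0.1500
  C_31 = (-0.15)(-0.40) − (-0.40)(0.60) = 0.3000
  C_32 = −[(0.85)(-0.40) − (-0.40)(-0.25)] = 0.4400
  C_33 = (0.85)(0.60) − (-0.15)(-0.25) = 0.4725
det(I−A) = Σ_j (I−A)_1j·C_1j = (0.85)(0.5100) + (-0.15)(0.2975) + (-0.40)(0.1275) = 0.337875
adj(I−A) = Cᵀ =
  [ 0.5100   0.2025   0.3000]
  [ 0.2975   0.7475   0.4400]
  [ 0.1275   0.1500   0.4725]
(I − A)⁻¹ = adj(I−A) / det(I−A) ≈
  [   1.50943     0.59933     0.88790]
  [   0.88050     2.21236     1.30226]
  [   0.37736     0.44395     1.39845]
The output multiplier for sector j is the column-j sum of the Leontief inverse (I − A)⁻¹ = adj(I−A) / det(I−A).
Column H of adj(I−A): (0.3000, 0.4400, 0.4725); det(I−A) = 0.337875.
m_H = (0.3000 + 0.4400 + 0.4725) / 0.337875 = 1.2125 / 0.337875 ≈ 3.5886.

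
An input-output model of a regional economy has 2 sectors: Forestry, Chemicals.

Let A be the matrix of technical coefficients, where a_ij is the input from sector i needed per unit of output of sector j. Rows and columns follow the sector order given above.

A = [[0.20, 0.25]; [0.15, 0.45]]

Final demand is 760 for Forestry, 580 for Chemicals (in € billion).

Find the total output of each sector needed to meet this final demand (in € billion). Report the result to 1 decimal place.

I − A =
  [   0.80    -0.25]
  [  -0.15     0.55]
det(I−A) = (0.80)(0.55) − (-0.25)(-0.15) = 0.4025
adj(I−A) = [[0.55, 0.25], [0.15, 0.80]]
(I − A)⁻¹ = adj(I−A) / det(I−A) ≈
  [   1.3665     0.6211]
  [   0.3727     1.9876]
x = (I − A)⁻¹ d = adj(I−A)·d / det(I−A), with det(I−A) = 0.4025:
  x_1 = (0.55·760 + 0.25·580) / 0.4025 = 563.00 / 0.4025 ≈ 1398.8
  x_2 = (0.15·760 + 0.80·580) / 0.4025 = 578.00 / 0.4025 ≈ 1436.0

x_1 = 1398.8, x_2 = 1436.0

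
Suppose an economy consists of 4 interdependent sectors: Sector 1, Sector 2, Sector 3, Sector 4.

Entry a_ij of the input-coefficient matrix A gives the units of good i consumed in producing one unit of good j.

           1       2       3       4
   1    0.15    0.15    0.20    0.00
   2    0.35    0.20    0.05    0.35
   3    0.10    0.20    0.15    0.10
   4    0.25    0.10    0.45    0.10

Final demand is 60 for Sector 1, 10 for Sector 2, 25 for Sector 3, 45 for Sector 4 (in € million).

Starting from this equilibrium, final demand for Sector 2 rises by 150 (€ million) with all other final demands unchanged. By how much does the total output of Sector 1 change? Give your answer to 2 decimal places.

Δx_1 = 63.89

I − A =
  [   0.85    -0.15    -0.20     0.00]
  [  -0.35     0.80    -0.05    -0.35]
  [  -0.10    -0.20     0.85    -0.10]
  [  -0.25    -0.10    -0.45     0.90]
Compute the cofactors C_ij = (−1)^(i+j)·(3×3 minor ij) of I−A; the adjugate is their transpose:
adj(I−A) = Cᵀ =
  [ 0.505250   0.146000   0.167375   0.075375]
  [ 0.347875   0.589000   0.252625   0.257125]
  [ 0.172500   0.178750   0.521875   0.127500]
  [ 0.265250   0.195375   0.335500   0.494125]
det(I−A) = Σ_j (I−A)_1j·C_1j = (0.85)(0.505250) + (-0.15)(0.347875) + (-0.20)(0.172500) + (0.00)(0.265250) = 0.34278125
(I − A)⁻¹ = adj(I−A) / det(I−A) ≈
  [   1.4740     0.4259     0.4883     0.2199]
  [   1.0149     1.7183     0.7370     0.7501]
  [   0.5032     0.5215     1.5225     0.3720]
  [   0.7738     0.5700     0.9788     1.4415]
Δx = (I − A)⁻¹ Δd with Δd having +150 in the Sector 2 component and 0 elsewhere.
So Δx_1 = L_12 · (+150), where L_12 = adj(I−A)_12 / det(I−A) = 0.146000 / 0.34278125.
Δx_1 = 0.146000 × (+150) / 0.34278125 = 21.90 / 0.34278125 ≈ 63.89.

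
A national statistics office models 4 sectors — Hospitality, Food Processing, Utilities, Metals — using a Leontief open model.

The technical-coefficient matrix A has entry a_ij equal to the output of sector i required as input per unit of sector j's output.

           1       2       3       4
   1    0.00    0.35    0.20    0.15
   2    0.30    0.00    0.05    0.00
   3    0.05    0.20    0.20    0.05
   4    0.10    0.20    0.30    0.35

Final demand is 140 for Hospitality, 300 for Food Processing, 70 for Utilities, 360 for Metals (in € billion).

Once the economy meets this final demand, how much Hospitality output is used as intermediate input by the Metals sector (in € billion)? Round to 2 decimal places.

z_14 = 136.08

I − A =
  [   1.00    -0.35    -0.20    -0.15]
  [  -0.30     1.00    -0.05     0.00]
  [  -0.05    -0.20     0.80    -0.05]
  [  -0.10    -0.20    -0.30     0.65]
Compute the cofactors C_ij = (−1)^(i+j)·(3×3 minor ij) of I−A; the adjugate is their transpose:
adj(I−A) = Cᵀ =
  [ 0.498000   0.237750   0.187875   0.129375]
  [ 0.153375   0.483250   0.084250   0.041875]
  [ 0.079500   0.151625   0.557750   0.061250]
  [ 0.160500   0.255250   0.312250   0.683125]
det(I−A) = Σ_j (I−A)_1j·C_1j = (1.00)(0.498000) + (-0.35)(0.153375) + (-0.20)(0.079500) + (-0.15)(0.160500) = 0.40434375
(I − A)⁻¹ = adj(I−A) / det(I−A) ≈
  [   1.2316     0.5880     0.4646     0.3200]
  [   0.3793     1.1951     0.2084     0.1036]
  [   0.1966     0.3750     1.3794     0.1515]
  [   0.3969     0.6313     0.7722     1.6895]
First solve x = (I − A)⁻¹ d = adj(I−A)·d / det(I−A); in particular x_4 = (0.160500·140 + 0.255250·300 + 0.312250·70 + 0.683125·360) / 0.40434375 = 366.8275 / 0.40434375 ≈ 907.2169.
Intermediate flow from 1 to 4: z_14 = a_14 · x_4 = 0.15 × 366.8275 / 0.40434375 = 55.024125 / 0.40434375 ≈ 136.08.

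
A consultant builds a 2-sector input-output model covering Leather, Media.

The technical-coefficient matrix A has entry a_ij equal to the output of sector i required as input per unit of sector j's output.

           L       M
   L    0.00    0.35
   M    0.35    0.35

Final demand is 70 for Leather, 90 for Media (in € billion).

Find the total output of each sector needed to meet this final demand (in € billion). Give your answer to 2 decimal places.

x_L = 145.97, x_M = 217.06

I − A =
  [   1.00    -0.35]
  [  -0.35     0.65]
det(I−A) = (1.00)(0.65) − (-0.35)(-0.35) = 0.5275
adj(I−A) = [[0.65, 0.35], [0.35, 1.00]]
(I − A)⁻¹ = adj(I−A) / det(I−A) ≈
  [   1.2322     0.6635]
  [   0.6635     1.8957]
x = (I − A)⁻¹ d = adj(I−A)·d / det(I−A), with det(I−A) = 0.5275:
  x_L = (0.65·70 + 0.35·90) / 0.5275 = 77.00 / 0.5275 ≈ 145.97
  x_M = (0.35·70 + 1.00·90) / 0.5275 = 114.50 / 0.5275 ≈ 217.06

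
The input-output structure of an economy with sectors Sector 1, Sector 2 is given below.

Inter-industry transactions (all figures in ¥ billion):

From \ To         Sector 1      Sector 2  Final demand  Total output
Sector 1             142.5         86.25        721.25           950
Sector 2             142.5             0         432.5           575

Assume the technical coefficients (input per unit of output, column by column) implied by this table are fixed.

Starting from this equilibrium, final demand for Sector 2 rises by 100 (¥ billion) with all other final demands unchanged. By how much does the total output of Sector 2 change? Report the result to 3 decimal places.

Δx_2 = 102.719

Technical coefficients a_ij = z_ij / X_j:
  a_11 = 142.5/950 = 0.15, a_21 = 142.5/950 = 0.15
  a_12 = 86.25/575 = 0.15, a_22 = 0/575 = 0.00
I − A =
  [   0.85    -0.15]
  [  -0.15     1.00]
det(I−A) = (0.85)(1.00) − (-0.15)(-0.15) = 0.8275
adj(I−A) = [[1.00, 0.15], [0.15, 0.85]]
(I − A)⁻¹ = adj(I−A) / det(I−A) ≈
  [   1.2085     0.1813]
  [   0.1813     1.0272]
Δx = (I − A)⁻¹ Δd with Δd having +100 in the Sector 2 component and 0 elsewhere.
So Δx_2 = L_22 · (+100), where L_22 = adj(I−A)_22 / det(I−A) = 0.85 / 0.8275.
Δx_2 = 0.85 × (+100) / 0.8275 = 85.00 / 0.8275 ≈ 102.719.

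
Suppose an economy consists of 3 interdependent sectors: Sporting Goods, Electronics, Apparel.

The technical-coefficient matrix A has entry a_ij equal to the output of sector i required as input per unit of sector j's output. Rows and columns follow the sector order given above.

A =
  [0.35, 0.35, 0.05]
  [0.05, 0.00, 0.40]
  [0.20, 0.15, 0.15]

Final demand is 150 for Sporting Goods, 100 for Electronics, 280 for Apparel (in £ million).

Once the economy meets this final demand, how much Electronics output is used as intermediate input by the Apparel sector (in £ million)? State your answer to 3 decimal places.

z_23 = 195.524

I − A =
  [   0.65    -0.35    -0.05]
  [  -0.05     1.00    -0.40]
  [  -0.20    -0.15     0.85]
Cofactors of I−A, C_ij = (−1)^(i+j)·(minor ij) (rows/columns in the sector order above):
  C_11 = (1.00)(0.85) − (-0.40)(-0.15) = 0.7900
  C_12 = −[(-0.05)(0.85) − (-0.40)(-0.20)] = 0.1225
  C_13 = (-0.05)(-0.15) − (1.00)(-0.20) = 0.2075
  C_21 = −[(-0.35)(0.85) − (-0.05)(-0.15)] = 0.3050
  C_22 = (0.65)(0.85) − (-0.05)(-0.20) = 0.5425
  C_23 = −[(0.65)(-0.15) − (-0.35)(-0.20)] = 0.1675
  C_31 = (-0.35)(-0.40) − (-0.05)(1.00) = 0.1900
  C_32 = −[(0.65)(-0.40) − (-0.05)(-0.05)] = 0.2625
  C_33 = (0.65)(1.00) − (-0.35)(-0.05) = 0.6325
det(I−A) = Σ_j (I−A)_1j·C_1j = (0.65)(0.7900) + (-0.35)(0.1225) + (-0.05)(0.2075) = 0.46025
adj(I−A) = Cᵀ =
  [ 0.7900   0.3050   0.1900]
  [ 0.1225   0.5425   0.2625]
  [ 0.2075   0.1675   0.6325]
(I − A)⁻¹ = adj(I−A) / det(I−A) ≈
  [   1.7165     0.6627     0.4128]
  [   0.2662     1.1787     0.5703]
  [   0.4508     0.3639     1.3743]
First solve x = (I − A)⁻¹ d = adj(I−A)·d / det(I−A); in particular x_3 = (0.2075·150 + 0.1675·100 + 0.6325·280) / 0.46025 = 224.975 / 0.46025 ≈ 488.81043.
Intermediate flow from 2 to 3: z_23 = a_23 · x_3 = 0.40 × 224.975 / 0.46025 = 89.99 / 0.46025 ≈ 195.524.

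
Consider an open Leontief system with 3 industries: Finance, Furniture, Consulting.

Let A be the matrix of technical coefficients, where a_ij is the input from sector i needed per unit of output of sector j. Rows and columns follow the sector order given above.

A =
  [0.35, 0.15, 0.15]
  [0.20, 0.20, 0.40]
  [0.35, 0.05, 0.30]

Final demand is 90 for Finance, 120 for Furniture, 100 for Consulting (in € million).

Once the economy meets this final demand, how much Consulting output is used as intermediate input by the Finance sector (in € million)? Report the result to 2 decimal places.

z_31 = 105.59

I − A =
  [   0.65    -0.15    -0.15]
  [  -0.20     0.80    -0.40]
  [  -0.35    -0.05     0.70]
Cofactors of I−A, C_ij = (−1)^(i+j)·(minor ij) (rows/columns in the sector order above):
  C_11 = (0.80)(0.70) − (-0.40)(-0.05) = 0.5400
  C_12 = −[(-0.20)(0.70) − (-0.40)(-0.35)] = 0.2800
  C_13 = (-0.20)(-0.05) − (0.80)(-0.35) = 0.2900
  C_21 = −[(-0.15)(0.70) − (-0.15)(-0.05)] = 0.1125
  C_22 = (0.65)(0.70) − (-0.15)(-0.35) = 0.4025
  C_23 = −[(0.65)(-0.05) − (-0.15)(-0.35)] = 0.0850
  C_31 = (-0.15)(-0.40) − (-0.15)(0.80) = 0.1800
  C_32 = −[(0.65)(-0.40) − (-0.15)(-0.20)] = 0.2900
  C_33 = (0.65)(0.80) − (-0.15)(-0.20) = 0.4900
det(I−A) = Σ_j (I−A)_1j·C_1j = (0.65)(0.5400) + (-0.15)(0.2800) + (-0.15)(0.2900) = 0.2655
adj(I−A) = Cᵀ =
  [ 0.5400   0.1125   0.1800]
  [ 0.2800   0.4025   0.2900]
  [ 0.2900   0.0850   0.4900]
(I − A)⁻¹ = adj(I−A) / det(I−A) ≈
  [   2.0339     0.4237     0.6780]
  [   1.0546     1.5160     1.0923]
  [   1.0923     0.3202     1.8456]
First solve x = (I − A)⁻¹ d = adj(I−A)·d / det(I−A); in particular x_1 = (0.5400·90 + 0.1125·120 + 0.1800·100) / 0.2655 = 80.10 / 0.2655 ≈ 301.6949.
Intermediate flow from 3 to 1: z_31 = a_31 · x_1 = 0.35 × 80.10 / 0.2655 = 28.035 / 0.2655 ≈ 105.59.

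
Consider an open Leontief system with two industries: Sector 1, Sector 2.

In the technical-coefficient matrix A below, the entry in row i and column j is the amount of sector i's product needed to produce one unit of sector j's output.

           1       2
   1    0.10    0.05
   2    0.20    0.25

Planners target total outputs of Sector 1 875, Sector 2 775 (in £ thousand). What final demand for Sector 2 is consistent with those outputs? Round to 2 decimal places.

I − A =
  [   0.90    -0.05]
  [  -0.20     0.75]
d = (I − A) x:
  d_1 = (+0.90)·875 + (-0.05)·775 = 748.75
  d_2 = (-0.20)·875 + (+0.75)·775 = 406.25

d_2 = 406.25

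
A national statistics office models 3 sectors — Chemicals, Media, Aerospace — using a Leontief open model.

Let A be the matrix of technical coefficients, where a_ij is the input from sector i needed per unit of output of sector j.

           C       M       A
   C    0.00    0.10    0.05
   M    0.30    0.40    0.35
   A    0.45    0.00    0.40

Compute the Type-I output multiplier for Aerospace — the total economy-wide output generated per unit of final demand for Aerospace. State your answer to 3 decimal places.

I − A =
  [   1.00    -0.10    -0.05]
  [  -0.30     0.60    -0.35]
  [  -0.45     0.00     0.60]
Cofactors of I−A, C_ij = (−1)^(i+j)·(minor ij) (rows/columns in the sector order above):
  C_11 = (0.60)(0.60) − (-0.35)(0.00) = 0.3600
  C_12 = −[(-0.30)(0.60) − (-0.35)(-0.45)] = 0.3375
  C_13 = (-0.30)(0.00) − (0.60)(-0.45) = 0.2700
  C_21 = −[(-0.10)(0.60) − (-0.05)(0.00)] = 0.0600
  C_22 = (1.00)(0.60) − (-0.05)(-0.45) = 0.5775
  C_23 = −[(1.00)(0.00) − (-0.10)(-0.45)] = 0.0450
  C_31 = (-0.10)(-0.35) − (-0.05)(0.60) = 0.0650
  C_32 = −[(1.00)(-0.35) − (-0.05)(-0.30)] = 0.3650
  C_33 = (1.00)(0.60) − (-0.10)(-0.30) = 0.5700
det(I−A) = Σ_j (I−A)_1j·C_1j = (1.00)(0.3600) + (-0.10)(0.3375) + (-0.05)(0.2700) = 0.31275
adj(I−A) = Cᵀ =
  [ 0.3600   0.0600   0.0650]
  [ 0.3375   0.5775   0.3650]
  [ 0.2700   0.0450   0.5700]
(I − A)⁻¹ = adj(I−A) / det(I−A) ≈
  [   1.1511     0.1918     0.2078]
  [   1.0791     1.8465     1.1671]
  [   0.8633     0.1439     1.8225]
The output multiplier for sector j is the column-j sum of the Leontief inverse (I − A)⁻¹ = adj(I−A) / det(I−A).
Column A of adj(I−A): (0.0650, 0.3650, 0.5700); det(I−A) = 0.31275.
m_A = (0.0650 + 0.3650 + 0.5700) / 0.31275 = 1.00 / 0.31275 ≈ 3.197.

m_A = 3.197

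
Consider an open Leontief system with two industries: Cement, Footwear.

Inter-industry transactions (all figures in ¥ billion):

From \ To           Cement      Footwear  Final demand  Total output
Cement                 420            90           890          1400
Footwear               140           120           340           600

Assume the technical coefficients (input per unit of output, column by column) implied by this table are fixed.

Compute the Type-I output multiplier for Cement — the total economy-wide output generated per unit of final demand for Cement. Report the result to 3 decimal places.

Technical coefficients a_ij = z_ij / X_j:
  a_11 = 420/1400 = 0.30, a_21 = 140/1400 = 0.10
  a_12 = 90/600 = 0.15, a_22 = 120/600 = 0.20
I − A =
  [   0.70    -0.15]
  [  -0.10     0.80]
det(I−A) = (0.70)(0.80) − (-0.15)(-0.10) = 0.5450
adj(I−A) = [[0.80, 0.15], [0.10, 0.70]]
(I − A)⁻¹ = adj(I−A) / det(I−A) ≈
  [   1.4679     0.2752]
  [   0.1835     1.2844]
The output multiplier for sector j is the column-j sum of the Leontief inverse (I − A)⁻¹ = adj(I−A) / det(I−A).
Column 1 of adj(I−A): (0.80, 0.10); det(I−A) = 0.5450.
m_1 = (0.80 + 0.10) / 0.5450 = 0.90 / 0.5450 ≈ 1.651.

m_1 = 1.651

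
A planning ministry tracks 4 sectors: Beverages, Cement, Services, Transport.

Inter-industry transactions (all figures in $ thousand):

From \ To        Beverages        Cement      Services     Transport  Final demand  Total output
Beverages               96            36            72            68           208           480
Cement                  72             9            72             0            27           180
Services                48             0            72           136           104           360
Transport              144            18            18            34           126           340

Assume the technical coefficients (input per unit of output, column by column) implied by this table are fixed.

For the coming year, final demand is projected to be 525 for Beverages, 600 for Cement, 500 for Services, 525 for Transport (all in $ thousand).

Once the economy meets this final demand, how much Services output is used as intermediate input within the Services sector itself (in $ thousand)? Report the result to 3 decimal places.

z_SS = 303.272

Technical coefficients a_ij = z_ij / X_j:
  a_BB = 96/480 = 0.20, a_CB = 72/480 = 0.15, a_SB = 48/480 = 0.10, a_TB = 144/480 = 0.30
  a_BC = 36/180 = 0.20, a_CC = 9/180 = 0.05, a_SC = 0/180 = 0.00, a_TC = 18/180 = 0.10
  a_BS = 72/360 = 0.20, a_CS = 72/360 = 0.20, a_SS = 72/360 = 0.20, a_TS = 18/360 = 0.05
  a_BT = 68/340 = 0.20, a_CT = 0/340 = 0.00, a_ST = 136/340 = 0.40, a_TT = 34/340 = 0.10
I − A =
  [   0.80    -0.20    -0.20    -0.20]
  [  -0.15     0.95    -0.20     0.00]
  [  -0.10     0.00     0.80    -0.40]
  [  -0.30    -0.10    -0.05     0.90]
Compute the cofactors C_ij = (−1)^(i+j)·(3×3 minor ij) of I−A; the adjugate is their transpose:
adj(I−A) = Cᵀ =
  [ 0.65700   0.16400   0.22050   0.24400]
  [ 0.14700   0.46900   0.16050   0.10400]
  [ 0.20550   0.07600   0.59700   0.31100]
  [ 0.24675   0.11100   0.12450   0.56100]
det(I−A) = Σ_j (I−A)_1j·C_1j = (0.80)(0.65700) + (-0.20)(0.14700) + (-0.20)(0.20550) + (-0.20)(0.24675) = 0.40575
(I − A)⁻¹ = adj(I−A) / det(I−A) ≈
  [   1.6192     0.4042     0.5434     0.6014]
  [   0.3623     1.1559     0.3956     0.2563]
  [   0.5065     0.1873     1.4713     0.7665]
  [   0.6081     0.2736     0.3068     1.3826]
First solve x = (I − A)⁻¹ d = adj(I−A)·d / det(I−A); in particular x_S = (0.20550·525 + 0.07600·600 + 0.59700·500 + 0.31100·525) / 0.40575 = 615.2625 / 0.40575 ≈ 1516.35860.
Intermediate flow from S to S: z_SS = a_SS · x_S = 0.20 × 615.2625 / 0.40575 = 123.0525 / 0.40575 ≈ 303.272.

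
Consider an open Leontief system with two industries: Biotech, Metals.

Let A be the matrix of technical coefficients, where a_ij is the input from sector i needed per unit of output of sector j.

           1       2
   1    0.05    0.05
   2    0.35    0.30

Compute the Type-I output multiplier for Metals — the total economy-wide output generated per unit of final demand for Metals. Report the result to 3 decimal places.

m_2 = 1.544

I − A =
  [   0.95    -0.05]
  [  -0.35     0.70]
det(I−A) = (0.95)(0.70) − (-0.05)(-0.35) = 0.6475
adj(I−A) = [[0.70, 0.05], [0.35, 0.95]]
(I − A)⁻¹ = adj(I−A) / det(I−A) ≈
  [   1.0811     0.0772]
  [   0.5405     1.4672]
The output multiplier for sector j is the column-j sum of the Leontief inverse (I − A)⁻¹ = adj(I−A) / det(I−A).
Column 2 of adj(I−A): (0.05, 0.95); det(I−A) = 0.6475.
m_2 = (0.05 + 0.95) / 0.6475 = 1.00 / 0.6475 ≈ 1.544.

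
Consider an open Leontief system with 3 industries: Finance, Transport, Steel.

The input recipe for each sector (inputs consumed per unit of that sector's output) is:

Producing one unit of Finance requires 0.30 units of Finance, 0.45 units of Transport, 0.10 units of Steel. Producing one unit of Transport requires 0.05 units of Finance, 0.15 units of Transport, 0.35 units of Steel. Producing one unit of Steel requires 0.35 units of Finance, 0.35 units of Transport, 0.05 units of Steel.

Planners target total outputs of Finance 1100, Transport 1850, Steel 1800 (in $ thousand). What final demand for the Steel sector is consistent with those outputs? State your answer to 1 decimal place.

d_S = 952.5

I − A =
  [   0.70    -0.05    -0.35]
  [  -0.45     0.85    -0.35]
  [  -0.10    -0.35     0.95]
d = (I − A) x:
  d_F = (+0.70)·1100 + (-0.05)·1850 + (-0.35)·1800 = 47.5
  d_T = (-0.45)·1100 + (+0.85)·1850 + (-0.35)·1800 = 447.5
  d_S = (-0.10)·1100 + (-0.35)·1850 + (+0.95)·1800 = 952.5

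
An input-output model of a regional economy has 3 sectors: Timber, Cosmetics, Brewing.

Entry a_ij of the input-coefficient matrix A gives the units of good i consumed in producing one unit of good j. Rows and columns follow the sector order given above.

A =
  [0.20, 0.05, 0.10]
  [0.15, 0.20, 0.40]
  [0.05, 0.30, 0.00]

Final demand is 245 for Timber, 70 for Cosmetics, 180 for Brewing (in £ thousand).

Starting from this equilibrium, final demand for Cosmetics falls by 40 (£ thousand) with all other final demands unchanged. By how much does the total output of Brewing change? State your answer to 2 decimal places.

Δx_3 = -18.41

I − A =
  [   0.80    -0.05    -0.10]
  [  -0.15     0.80    -0.40]
  [  -0.05    -0.30     1.00]
Cofactors of I−A, C_ij = (−1)^(i+j)·(minor ij) (rows/columns in the sector order above):
  C_11 = (0.80)(1.00) − (-0.40)(-0.30) = 0.6800
  C_12 = −[(-0.15)(1.00) − (-0.40)(-0.05)] = 0.1700
  C_13 = (-0.15)(-0.30) − (0.80)(-0.05) = 0.0850
  C_21 = −[(-0.05)(1.00) − (-0.10)(-0.30)] = 0.0800
  C_22 = (0.80)(1.00) − (-0.10)(-0.05) = 0.7950
  C_23 = −[(0.80)(-0.30) − (-0.05)(-0.05)] = 0.2425
  C_31 = (-0.05)(-0.40) − (-0.10)(0.80) = 0.1000
  C_32 = −[(0.80)(-0.40) − (-0.10)(-0.15)] = 0.3350
  C_33 = (0.80)(0.80) − (-0.05)(-0.15) = 0.6325
det(I−A) = Σ_j (I−A)_1j·C_1j = (0.80)(0.6800) + (-0.05)(0.1700) + (-0.10)(0.0850) = 0.5270
adj(I−A) = Cᵀ =
  [ 0.6800   0.0800   0.1000]
  [ 0.1700   0.7950   0.3350]
  [ 0.0850   0.2425   0.6325]
(I − A)⁻¹ = adj(I−A) / det(I−A) ≈
  [   1.2903     0.1518     0.1898]
  [   0.3226     1.5085     0.6357]
  [   0.1613     0.4602     1.2002]
Δx = (I − A)⁻¹ Δd with Δd having -40 in the Cosmetics component and 0 elsewhere.
So Δx_3 = L_32 · (-40), where L_32 = adj(I−A)_32 / det(I−A) = 0.2425 / 0.5270.
Δx_3 = 0.2425 × (-40) / 0.5270 = -9.70 / 0.5270 ≈ -18.41.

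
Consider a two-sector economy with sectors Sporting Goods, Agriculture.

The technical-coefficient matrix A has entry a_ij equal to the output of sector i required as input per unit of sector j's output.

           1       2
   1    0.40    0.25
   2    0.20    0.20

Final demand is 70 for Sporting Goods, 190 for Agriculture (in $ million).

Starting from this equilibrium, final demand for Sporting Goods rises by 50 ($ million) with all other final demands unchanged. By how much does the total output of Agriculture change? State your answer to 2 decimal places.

Δx_2 = 23.26

I − A =
  [   0.60    -0.25]
  [  -0.20     0.80]
det(I−A) = (0.60)(0.80) − (-0.25)(-0.20) = 0.4300
adj(I−A) = [[0.80, 0.25], [0.20, 0.60]]
(I − A)⁻¹ = adj(I−A) / det(I−A) ≈
  [   1.8605     0.5814]
  [   0.4651     1.3953]
Δx = (I − A)⁻¹ Δd with Δd having +50 in the Sporting Goods component and 0 elsewhere.
So Δx_2 = L_21 · (+50), where L_21 = adj(I−A)_21 / det(I−A) = 0.20 / 0.4300.
Δx_2 = 0.20 × (+50) / 0.4300 = 10.00 / 0.4300 ≈ 23.26.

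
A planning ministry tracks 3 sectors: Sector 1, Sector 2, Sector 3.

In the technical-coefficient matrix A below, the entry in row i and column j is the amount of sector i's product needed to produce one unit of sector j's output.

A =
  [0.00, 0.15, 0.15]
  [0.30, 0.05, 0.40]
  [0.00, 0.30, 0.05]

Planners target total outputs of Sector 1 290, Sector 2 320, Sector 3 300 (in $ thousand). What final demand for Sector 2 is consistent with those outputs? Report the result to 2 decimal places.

d_2 = 97.00

I − A =
  [   1.00    -0.15    -0.15]
  [  -0.30     0.95    -0.40]
  [   0.00    -0.30     0.95]
d = (I − A) x:
  d_1 = (+1.00)·290 + (-0.15)·320 + (-0.15)·300 = 197.00
  d_2 = (-0.30)·290 + (+0.95)·320 + (-0.40)·300 = 97.00
  d_3 = (+0.00)·290 + (-0.30)·320 + (+0.95)·300 = 189.00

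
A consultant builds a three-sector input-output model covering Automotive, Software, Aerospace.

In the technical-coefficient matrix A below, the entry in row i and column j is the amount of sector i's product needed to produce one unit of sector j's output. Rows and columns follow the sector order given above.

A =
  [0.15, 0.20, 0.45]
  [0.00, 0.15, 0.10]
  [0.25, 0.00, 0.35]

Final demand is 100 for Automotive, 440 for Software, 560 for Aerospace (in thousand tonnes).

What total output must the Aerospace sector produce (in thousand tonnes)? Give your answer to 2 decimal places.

x_3 = 1213.69

I − A =
  [   0.85    -0.20    -0.45]
  [   0.00     0.85    -0.10]
  [  -0.25     0.00     0.65]
Cofactors of I−A, C_ij = (−1)^(i+j)·(minor ij) (rows/columns in the sector order above):
  C_11 = (0.85)(0.65) − (-0.10)(0.00) = 0.5525
  C_12 = −[(0.00)(0.65) − (-0.10)(-0.25)] = 0.0250
  C_13 = (0.00)(0.00) − (0.85)(-0.25) = 0.2125
  C_21 = −[(-0.20)(0.65) − (-0.45)(0.00)] = 0.1300
  C_22 = (0.85)(0.65) − (-0.45)(-0.25) = 0.4400
  C_23 = −[(0.85)(0.00) − (-0.20)(-0.25)] = 0.0500
  C_31 = (-0.20)(-0.10) − (-0.45)(0.85) = 0.4025
  C_32 = −[(0.85)(-0.10) − (-0.45)(0.00)] = 0.0850
  C_33 = (0.85)(0.85) − (-0.20)(0.00) = 0.7225
det(I−A) = Σ_j (I−A)_1j·C_1j = (0.85)(0.5525) + (-0.20)(0.0250) + (-0.45)(0.2125) = 0.3690
adj(I−A) = Cᵀ =
  [ 0.5525   0.1300   0.4025]
  [ 0.0250   0.4400   0.0850]
  [ 0.2125   0.0500   0.7225]
(I − A)⁻¹ = adj(I−A) / det(I−A) ≈
  [   1.4973     0.3523     1.0908]
  [   0.0678     1.1924     0.2304]
  [   0.5759     0.1355     1.9580]
x = (I − A)⁻¹ d = adj(I−A)·d / det(I−A), with det(I−A) = 0.3690:
  x_1 = (0.5525·100 + 0.1300·440 + 0.4025·560) / 0.3690 = 337.85 / 0.3690 ≈ 915.58
  x_2 = (0.0250·100 + 0.4400·440 + 0.0850·560) / 0.3690 = 243.70 / 0.3690 ≈ 660.43
  x_3 = (0.2125·100 + 0.0500·440 + 0.7225·560) / 0.3690 = 447.85 / 0.3690 ≈ 1213.69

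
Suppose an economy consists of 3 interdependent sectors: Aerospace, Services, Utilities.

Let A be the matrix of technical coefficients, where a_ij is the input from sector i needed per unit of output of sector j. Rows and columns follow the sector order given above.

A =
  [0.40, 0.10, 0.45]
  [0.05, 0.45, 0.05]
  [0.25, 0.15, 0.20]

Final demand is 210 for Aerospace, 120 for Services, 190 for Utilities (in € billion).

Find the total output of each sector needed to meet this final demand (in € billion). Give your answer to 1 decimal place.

I − A =
  [   0.60    -0.10    -0.45]
  [  -0.05     0.55    -0.05]
  [  -0.25    -0.15     0.80]
Cofactors of I−A, C_ij = (−1)^(i+j)·(minor ij) (rows/columns in the sector order above):
  C_11 = (0.55)(0.80) − (-0.05)(-0.15) = 0.4325
  C_12 = −[(-0.05)(0.80) − (-0.05)(-0.25)] = 0.0525
  C_13 = (-0.05)(-0.15) − (0.55)(-0.25) = 0.1450
  C_21 = −[(-0.10)(0.80) − (-0.45)(-0.15)] = 0.1475
  C_22 = (0.60)(0.80) − (-0.45)(-0.25) = 0.3675
  C_23 = −[(0.60)(-0.15) − (-0.10)(-0.25)] = 0.1150
  C_31 = (-0.10)(-0.05) − (-0.45)(0.55) = 0.2525
  C_32 = −[(0.60)(-0.05) − (-0.45)(-0.05)] = 0.0525
  C_33 = (0.60)(0.55) − (-0.10)(-0.05) = 0.3250
det(I−A) = Σ_j (I−A)_1j·C_1j = (0.60)(0.4325) + (-0.10)(0.0525) + (-0.45)(0.1450) = 0.1890
adj(I−A) = Cᵀ =
  [ 0.4325   0.1475   0.2525]
  [ 0.0525   0.3675   0.0525]
  [ 0.1450   0.1150   0.3250]
(I − A)⁻¹ = adj(I−A) / det(I−A) ≈
  [   2.2884     0.7804     1.3360]
  [   0.2778     1.9444     0.2778]
  [   0.7672     0.6085     1.7196]
x = (I − A)⁻¹ d = adj(I−A)·d / det(I−A), with det(I−A) = 0.1890:
  x_A = (0.4325·210 + 0.1475·120 + 0.2525·190) / 0.1890 = 156.50 / 0.1890 ≈ 828.0
  x_S = (0.0525·210 + 0.3675·120 + 0.0525·190) / 0.1890 = 65.10 / 0.1890 ≈ 344.4
  x_U = (0.1450·210 + 0.1150·120 + 0.3250·190) / 0.1890 = 106.00 / 0.1890 ≈ 560.8

x_A = 828.0, x_S = 344.4, x_U = 560.8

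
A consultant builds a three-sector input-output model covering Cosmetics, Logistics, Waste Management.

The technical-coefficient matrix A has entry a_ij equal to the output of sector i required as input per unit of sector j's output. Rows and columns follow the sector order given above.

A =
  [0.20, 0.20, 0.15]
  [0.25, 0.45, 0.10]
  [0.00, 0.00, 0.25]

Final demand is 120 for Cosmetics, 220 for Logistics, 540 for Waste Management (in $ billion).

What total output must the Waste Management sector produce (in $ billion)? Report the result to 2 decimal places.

x_W = 720.00

I − A =
  [   0.80    -0.20    -0.15]
  [  -0.25     0.55    -0.10]
  [   0.00     0.00     0.75]
Cofactors of I−A, C_ij = (−1)^(i+j)·(minor ij) (rows/columns in the sector order above):
  C_11 = (0.55)(0.75) − (-0.10)(0.00) = 0.4125
  C_12 = −[(-0.25)(0.75) − (-0.10)(0.00)] = 0.1875
  C_13 = (-0.25)(0.00) − (0.55)(0.00) = 0.0000
  C_21 = −[(-0.20)(0.75) − (-0.15)(0.00)] = 0.1500
  C_22 = (0.80)(0.75) − (-0.15)(0.00) = 0.6000
  C_23 = −[(0.80)(0.00) − (-0.20)(0.00)] = 0.0000
  C_31 = (-0.20)(-0.10) − (-0.15)(0.55) = 0.1025
  C_32 = −[(0.80)(-0.10) − (-0.15)(-0.25)] = 0.1175
  C_33 = (0.80)(0.55) − (-0.20)(-0.25) = 0.3900
det(I−A) = Σ_j (I−A)_1j·C_1j = (0.80)(0.4125) + (-0.20)(0.1875) + (-0.15)(0.0000) = 0.2925
adj(I−A) = Cᵀ =
  [ 0.4125   0.1500   0.1025]
  [ 0.1875   0.6000   0.1175]
  [ 0.0000   0.0000   0.3900]
(I − A)⁻¹ = adj(I−A) / det(I−A) ≈
  [   1.4103     0.5128     0.3504]
  [   0.6410     2.0513     0.4017]
  [   0.0000     0.0000     1.3333]
x = (I − A)⁻¹ d = adj(I−A)·d / det(I−A), with det(I−A) = 0.2925:
  x_C = (0.4125·120 + 0.1500·220 + 0.1025·540) / 0.2925 = 137.85 / 0.2925 ≈ 471.28
  x_L = (0.1875·120 + 0.6000·220 + 0.1175·540) / 0.2925 = 217.95 / 0.2925 ≈ 745.13
  x_W = (0.0000·120 + 0.0000·220 + 0.3900·540) / 0.2925 = 210.60 / 0.2925 = 720.00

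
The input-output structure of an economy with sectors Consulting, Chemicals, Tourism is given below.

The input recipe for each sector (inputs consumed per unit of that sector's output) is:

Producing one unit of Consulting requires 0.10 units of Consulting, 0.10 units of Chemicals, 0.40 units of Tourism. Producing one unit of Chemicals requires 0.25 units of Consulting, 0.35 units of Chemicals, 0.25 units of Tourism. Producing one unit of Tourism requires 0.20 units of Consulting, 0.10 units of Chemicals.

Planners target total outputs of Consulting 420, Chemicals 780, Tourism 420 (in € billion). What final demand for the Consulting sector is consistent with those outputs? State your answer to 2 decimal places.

d_1 = 99.00

I − A =
  [   0.90    -0.25    -0.20]
  [  -0.10     0.65    -0.10]
  [  -0.40    -0.25     1.00]
d = (I − A) x:
  d_1 = (+0.90)·420 + (-0.25)·780 + (-0.20)·420 = 99.00
  d_2 = (-0.10)·420 + (+0.65)·780 + (-0.10)·420 = 423.00
  d_3 = (-0.40)·420 + (-0.25)·780 + (+1.00)·420 = 57.00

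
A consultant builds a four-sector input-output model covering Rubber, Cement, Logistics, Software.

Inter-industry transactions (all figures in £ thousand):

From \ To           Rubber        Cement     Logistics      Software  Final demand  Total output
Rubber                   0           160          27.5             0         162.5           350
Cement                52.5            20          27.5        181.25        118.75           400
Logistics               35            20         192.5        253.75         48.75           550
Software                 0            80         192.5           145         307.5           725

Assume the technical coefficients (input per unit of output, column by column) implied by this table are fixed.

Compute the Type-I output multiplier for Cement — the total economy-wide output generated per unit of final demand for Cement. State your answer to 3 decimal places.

m_2 = 2.850

Technical coefficients a_ij = z_ij / X_j:
  a_11 = 0/350 = 0.00, a_21 = 52.5/350 = 0.15, a_31 = 35/350 = 0.10, a_41 = 0/350 = 0.00
  a_12 = 160/400 = 0.40, a_22 = 20/400 = 0.05, a_32 = 20/400 = 0.05, a_42 = 80/400 = 0.20
  a_13 = 27.5/550 = 0.05, a_23 = 27.5/550 = 0.05, a_33 = 192.5/550 = 0.35, a_43 = 192.5/550 = 0.35
  a_14 = 0/725 = 0.00, a_24 = 181.25/725 = 0.25, a_34 = 253.75/725 = 0.35, a_44 = 145/725 = 0.20
I − A =
  [   1.00    -0.40    -0.05     0.00]
  [  -0.15     0.95    -0.05    -0.25]
  [  -0.10    -0.05     0.65    -0.35]
  [   0.00    -0.20    -0.35     0.80]
Compute the cofactors C_ij = (−1)^(i+j)·(3×3 minor ij) of I−A; the adjugate is their transpose:
adj(I−A) = Cᵀ =
  [ 0.335250   0.164500   0.086500   0.089250]
  [ 0.072375   0.393500   0.133500   0.181375]
  [ 0.087500   0.142000   0.662000   0.334000]
  [ 0.056375   0.160500   0.323000   0.568875]
det(I−A) = Σ_j (I−A)_1j·C_1j = (1.00)(0.335250) + (-0.40)(0.072375) + (-0.05)(0.087500) + (0.00)(0.056375) = 0.301925
(I − A)⁻¹ = adj(I−A) / det(I−A) ≈
  [   1.1104     0.5448     0.2865     0.2956]
  [   0.2397     1.3033     0.4422     0.6007]
  [   0.2898     0.4703     2.1926     1.1062]
  [   0.1867     0.5316     1.0698     1.8842]
The output multiplier for sector j is the column-j sum of the Leontief inverse (I − A)⁻¹ = adj(I−A) / det(I−A).
Column 2 of adj(I−A): (0.164500, 0.393500, 0.142000, 0.160500); det(I−A) = 0.301925.
m_2 = (0.164500 + 0.393500 + 0.142000 + 0.160500) / 0.301925 = 0.8605 / 0.301925 ≈ 2.850.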